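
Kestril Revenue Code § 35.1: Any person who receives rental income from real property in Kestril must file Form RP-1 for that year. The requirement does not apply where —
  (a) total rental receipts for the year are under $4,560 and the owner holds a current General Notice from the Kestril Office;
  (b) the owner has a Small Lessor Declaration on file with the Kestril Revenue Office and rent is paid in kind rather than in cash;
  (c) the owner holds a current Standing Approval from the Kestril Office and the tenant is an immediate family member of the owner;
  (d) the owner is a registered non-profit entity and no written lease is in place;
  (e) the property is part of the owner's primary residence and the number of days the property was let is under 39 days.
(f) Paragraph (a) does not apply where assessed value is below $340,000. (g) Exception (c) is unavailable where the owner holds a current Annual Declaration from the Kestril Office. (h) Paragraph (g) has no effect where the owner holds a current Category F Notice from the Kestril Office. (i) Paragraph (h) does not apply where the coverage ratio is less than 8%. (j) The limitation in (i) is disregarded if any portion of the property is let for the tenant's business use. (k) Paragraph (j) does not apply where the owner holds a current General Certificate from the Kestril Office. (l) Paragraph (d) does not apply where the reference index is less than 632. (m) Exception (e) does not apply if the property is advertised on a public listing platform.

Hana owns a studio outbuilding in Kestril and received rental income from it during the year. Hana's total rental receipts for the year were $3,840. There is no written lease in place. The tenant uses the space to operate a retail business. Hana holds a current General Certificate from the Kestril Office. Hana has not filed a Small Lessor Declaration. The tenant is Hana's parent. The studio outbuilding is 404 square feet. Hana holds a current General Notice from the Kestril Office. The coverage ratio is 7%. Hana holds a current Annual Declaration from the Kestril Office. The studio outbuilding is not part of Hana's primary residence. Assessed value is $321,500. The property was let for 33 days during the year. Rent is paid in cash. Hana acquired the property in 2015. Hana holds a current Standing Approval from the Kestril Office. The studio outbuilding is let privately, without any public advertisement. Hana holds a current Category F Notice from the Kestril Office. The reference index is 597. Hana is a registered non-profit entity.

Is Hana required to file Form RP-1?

Exception (a) is satisfied on its face — total rental receipts for the year are $3,840, under the $4,560 limit; a current General Notice is held. Turning to paragraph (f): (f) is engaged — assessed value is $321,500, below the $340,000 limit. So (a) is unavailable.
Exception (b) does not apply: no Small Lessor Declaration is on file.
Exception (c): a current Standing Approval is held; the tenant is an immediate family member — every condition holds. However, paragraphs (g)–(k) must be considered: (g) operates against (c): a current Annual Declaration is held. (h) would limit (g) — a current Category F Notice is held — but (i) sets (h) aside: (i) operates against (h): the coverage ratio is 7%, less than the 8% limit. (j) is engaged (the space is let for business use), but is displaced by (k): (k) is engaged — a current General Certificate is held. (c) is therefore removed.
All of (d)'s requirements are met (Hana is a registered non-profit; there is no written lease). But applying paragraph (l): (l) operates against (d): the reference index is 597, less than the 632 limit. (d) is therefore removed.
Exception (e) does not apply: the studio outbuilding is not part of the primary residence.
No exception applies. The general rule governs.

Yes — Hana must file Form RP-1.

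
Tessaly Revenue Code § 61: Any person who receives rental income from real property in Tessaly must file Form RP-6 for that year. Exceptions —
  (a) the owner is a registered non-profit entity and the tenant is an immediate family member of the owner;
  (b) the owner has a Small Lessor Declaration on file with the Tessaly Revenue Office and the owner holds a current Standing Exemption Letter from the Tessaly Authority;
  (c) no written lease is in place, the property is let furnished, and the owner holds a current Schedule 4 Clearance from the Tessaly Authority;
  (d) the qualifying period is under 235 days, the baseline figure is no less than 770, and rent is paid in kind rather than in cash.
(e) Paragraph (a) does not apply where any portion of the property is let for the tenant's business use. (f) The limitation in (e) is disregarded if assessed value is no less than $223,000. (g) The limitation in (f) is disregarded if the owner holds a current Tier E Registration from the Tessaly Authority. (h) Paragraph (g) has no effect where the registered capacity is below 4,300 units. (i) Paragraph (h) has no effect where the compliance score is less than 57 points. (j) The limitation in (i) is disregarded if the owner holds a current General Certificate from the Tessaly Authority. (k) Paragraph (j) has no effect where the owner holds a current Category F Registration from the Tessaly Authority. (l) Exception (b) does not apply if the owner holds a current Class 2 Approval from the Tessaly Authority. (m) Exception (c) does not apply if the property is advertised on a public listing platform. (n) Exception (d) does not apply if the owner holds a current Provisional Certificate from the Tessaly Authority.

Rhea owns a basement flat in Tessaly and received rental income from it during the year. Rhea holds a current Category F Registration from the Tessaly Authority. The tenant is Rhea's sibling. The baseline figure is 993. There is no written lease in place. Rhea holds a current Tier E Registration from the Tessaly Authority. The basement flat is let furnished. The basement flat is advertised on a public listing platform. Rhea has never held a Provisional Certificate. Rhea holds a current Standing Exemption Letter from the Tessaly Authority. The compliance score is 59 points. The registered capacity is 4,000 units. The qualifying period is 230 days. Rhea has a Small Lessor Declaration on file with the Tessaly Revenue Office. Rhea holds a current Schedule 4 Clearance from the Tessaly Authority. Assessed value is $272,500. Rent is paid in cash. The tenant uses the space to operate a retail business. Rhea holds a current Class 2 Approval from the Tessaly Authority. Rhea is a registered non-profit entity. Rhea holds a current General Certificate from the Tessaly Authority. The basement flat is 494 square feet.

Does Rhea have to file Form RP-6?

Exception (a) is satisfied on its face — Rhea is a registered non-profit; the tenant is an immediate family member. Applying paragraphs (e)–(k): (e) would limit (a) — the space is let for business use — but (f) sets (e) aside: (f) operates against (e): assessed value is $272,500, meeting the $223,000 threshold. (g) applies (a current Tier E Registration is held), but is displaced by (h): (h) operates against (g): the registered capacity is 4,000 units, below the 4,300 units limit. (i) does not operate here (the compliance score is 59 points, not less than 57 points), so (h) stands. Exception (a) stands.
All of (b)'s requirements are met (a Small Lessor Declaration is on file; a current Standing Exemption Letter is held). Turning to paragraph (l): (l) operates — a current Class 2 Approval is held. So (b) is unavailable.
Exception (c) is satisfied on its face — there is no written lease; the property is let furnished; a current Schedule 4 Clearance is held. However, paragraph (m) must be considered: (m) operates against (c): the property is publicly advertised. So (c) is unavailable.
Exception (d) fails — rent is paid in cash.

No — exception (a) applies; Rhea is not required to file Form RP-6.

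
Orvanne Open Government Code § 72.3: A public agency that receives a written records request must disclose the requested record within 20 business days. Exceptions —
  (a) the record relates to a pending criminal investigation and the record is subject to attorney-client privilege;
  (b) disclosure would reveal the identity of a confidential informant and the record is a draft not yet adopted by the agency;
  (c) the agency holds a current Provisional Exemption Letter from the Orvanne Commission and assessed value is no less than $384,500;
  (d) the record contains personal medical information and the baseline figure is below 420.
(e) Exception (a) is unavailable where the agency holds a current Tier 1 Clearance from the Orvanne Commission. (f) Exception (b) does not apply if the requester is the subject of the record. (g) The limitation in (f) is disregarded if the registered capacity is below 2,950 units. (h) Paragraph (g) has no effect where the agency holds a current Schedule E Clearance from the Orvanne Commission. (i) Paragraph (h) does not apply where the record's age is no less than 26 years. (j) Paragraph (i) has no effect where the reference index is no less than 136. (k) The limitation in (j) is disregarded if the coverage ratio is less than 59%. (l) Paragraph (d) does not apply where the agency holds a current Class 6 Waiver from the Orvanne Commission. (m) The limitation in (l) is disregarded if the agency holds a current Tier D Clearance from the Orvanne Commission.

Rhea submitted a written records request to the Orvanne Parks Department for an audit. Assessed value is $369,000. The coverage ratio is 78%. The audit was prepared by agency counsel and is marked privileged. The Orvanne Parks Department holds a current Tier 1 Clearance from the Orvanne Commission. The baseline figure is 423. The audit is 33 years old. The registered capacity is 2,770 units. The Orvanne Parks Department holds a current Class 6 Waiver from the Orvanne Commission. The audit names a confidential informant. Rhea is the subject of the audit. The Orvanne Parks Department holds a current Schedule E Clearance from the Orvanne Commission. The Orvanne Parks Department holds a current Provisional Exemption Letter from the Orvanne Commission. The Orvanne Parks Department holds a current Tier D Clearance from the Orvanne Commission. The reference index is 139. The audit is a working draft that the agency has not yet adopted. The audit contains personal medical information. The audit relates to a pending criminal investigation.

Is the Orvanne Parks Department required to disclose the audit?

Exception (a) is satisfied on its face — the audit relates to a pending investigation; the audit is privileged. But applying paragraph (e): (e) operates against (a): a current Tier 1 Clearance is held. So (a) is unavailable.
Exception (b)'s conditions are all satisfied: the audit names a confidential informant; the audit is an unadopted draft. However, paragraphs (f)–(k) must be considered: (f) is engaged — Rhea is the subject of the audit. (g) would limit (f) — the registered capacity is 2,770 units, below the 2,950 units limit — but (h) sets (g) aside: (h) operates against (g): a current Schedule E Clearance is held. (i) would limit (h) — the record's age is 33 years, meeting the 26 years threshold — but (j) sets (i) aside: (j) operates against (i): the reference index is 139, meeting the 136 threshold. (k) is not engaged (the coverage ratio is 78%, not less than 59%), so (j) stands. So (b) is unavailable.
Exception (c) requires that assessed value is no less than $384,500; but assessed value is $369,000, short of $384,500, so (c) is unavailable.
Exception (d) fails — the baseline figure is 423, not below 420.
Every exception is unavailable, so the rule governs.

Yes — the Orvanne Parks Department must disclose the audit.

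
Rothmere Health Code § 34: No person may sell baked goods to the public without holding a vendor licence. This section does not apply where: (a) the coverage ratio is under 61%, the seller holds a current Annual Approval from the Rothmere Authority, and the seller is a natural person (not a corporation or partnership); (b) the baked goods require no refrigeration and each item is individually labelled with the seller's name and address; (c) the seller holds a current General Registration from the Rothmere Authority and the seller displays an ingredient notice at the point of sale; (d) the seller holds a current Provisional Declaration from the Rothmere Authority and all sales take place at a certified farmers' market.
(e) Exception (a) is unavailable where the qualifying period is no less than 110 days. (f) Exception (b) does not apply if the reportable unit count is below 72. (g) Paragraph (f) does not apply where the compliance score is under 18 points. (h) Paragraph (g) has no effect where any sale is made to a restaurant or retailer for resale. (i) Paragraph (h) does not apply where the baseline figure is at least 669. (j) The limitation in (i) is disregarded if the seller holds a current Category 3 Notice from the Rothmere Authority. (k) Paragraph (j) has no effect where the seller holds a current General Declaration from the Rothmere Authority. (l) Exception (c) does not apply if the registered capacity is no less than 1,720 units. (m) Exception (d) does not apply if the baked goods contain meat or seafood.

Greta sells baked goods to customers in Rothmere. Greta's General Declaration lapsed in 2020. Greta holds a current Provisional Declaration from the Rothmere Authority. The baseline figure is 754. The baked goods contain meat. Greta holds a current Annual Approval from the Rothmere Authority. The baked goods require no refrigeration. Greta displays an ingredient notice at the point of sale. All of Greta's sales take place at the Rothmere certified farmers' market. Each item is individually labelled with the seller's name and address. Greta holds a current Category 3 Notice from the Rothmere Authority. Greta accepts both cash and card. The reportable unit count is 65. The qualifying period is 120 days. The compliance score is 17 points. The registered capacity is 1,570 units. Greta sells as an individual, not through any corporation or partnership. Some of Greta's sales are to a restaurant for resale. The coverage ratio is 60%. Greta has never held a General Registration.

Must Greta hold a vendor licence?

Exception (a) is satisfied on its face — the coverage ratio is 60%, under the 61% limit; a current Annual Approval is held; the seller is a natural person. Turning to paragraph (e): (e) operates against (a): the qualifying period is 120 days, meeting the 110 days threshold. So (a) is unavailable.
Exception (b) is satisfied on its face — the baked goods are shelf-stable; items are individually labelled. But: (f) operates against (b): the reportable unit count is 65, below the 72 limit. (g) would limit (f) — the compliance score is 17 points, under the 18 points limit — but (h) sets (g) aside: (h) is engaged — some sales are to a restaurant for resale. (i) would limit (h) — the baseline figure is 754, meeting the 669 threshold — but (j) sets (i) aside: (j) operates against (i): a current Category 3 Notice is held. (k), which would lift (j), is not triggered — no current General Declaration is held. So (b) is unavailable.
Exception (c) fails — no current General Registration is held.
All of (d)'s requirements are met (a current Provisional Declaration is held; all sales are at a certified farmers' market). Turning to paragraph (m): (m) is engaged — the baked goods contain meat. So (d) is unavailable.
No exception applies. The general rule governs.

Yes — Greta must hold a vendor licence.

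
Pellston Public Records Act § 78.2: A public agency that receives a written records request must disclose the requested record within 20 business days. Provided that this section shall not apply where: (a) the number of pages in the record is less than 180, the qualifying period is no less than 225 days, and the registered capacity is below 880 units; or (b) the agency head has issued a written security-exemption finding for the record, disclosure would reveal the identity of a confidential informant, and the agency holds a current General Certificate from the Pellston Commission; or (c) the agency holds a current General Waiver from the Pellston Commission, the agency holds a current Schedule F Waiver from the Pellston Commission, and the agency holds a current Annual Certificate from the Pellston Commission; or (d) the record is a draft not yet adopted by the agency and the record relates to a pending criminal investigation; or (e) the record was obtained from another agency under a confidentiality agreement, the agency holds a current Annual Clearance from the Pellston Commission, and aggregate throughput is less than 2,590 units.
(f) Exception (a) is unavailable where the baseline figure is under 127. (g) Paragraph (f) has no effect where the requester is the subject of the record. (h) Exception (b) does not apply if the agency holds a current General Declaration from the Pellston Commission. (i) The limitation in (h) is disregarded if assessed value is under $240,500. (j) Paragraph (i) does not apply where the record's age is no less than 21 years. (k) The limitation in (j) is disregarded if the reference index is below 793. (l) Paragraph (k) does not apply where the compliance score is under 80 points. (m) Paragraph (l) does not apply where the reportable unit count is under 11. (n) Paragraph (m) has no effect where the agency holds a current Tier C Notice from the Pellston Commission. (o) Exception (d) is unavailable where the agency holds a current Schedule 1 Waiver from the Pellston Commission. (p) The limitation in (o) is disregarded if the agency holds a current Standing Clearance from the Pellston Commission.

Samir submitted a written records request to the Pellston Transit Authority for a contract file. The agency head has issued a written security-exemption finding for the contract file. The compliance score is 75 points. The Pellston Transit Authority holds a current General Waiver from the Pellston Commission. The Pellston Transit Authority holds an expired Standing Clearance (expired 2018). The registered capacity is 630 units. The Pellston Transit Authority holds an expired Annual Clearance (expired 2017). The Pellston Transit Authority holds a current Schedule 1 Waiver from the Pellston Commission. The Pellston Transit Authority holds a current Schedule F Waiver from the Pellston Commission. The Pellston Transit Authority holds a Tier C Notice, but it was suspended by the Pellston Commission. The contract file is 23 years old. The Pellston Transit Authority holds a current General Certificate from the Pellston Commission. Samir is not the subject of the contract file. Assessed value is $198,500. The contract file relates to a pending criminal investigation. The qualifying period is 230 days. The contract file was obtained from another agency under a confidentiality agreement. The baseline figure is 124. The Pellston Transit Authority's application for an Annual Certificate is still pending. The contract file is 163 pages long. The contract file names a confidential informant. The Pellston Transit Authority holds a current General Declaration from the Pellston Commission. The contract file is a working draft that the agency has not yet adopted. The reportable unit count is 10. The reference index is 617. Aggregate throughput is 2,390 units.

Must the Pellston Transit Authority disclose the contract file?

Exception (a): the number of pages in the record is 163, less than the 180 limit; the qualifying period is 230 days, meeting the 225 days threshold; the registered capacity is 630 units, below the 880 units limit — every condition holds. Turning to paragraphs (f)–(g): (f) operates — the baseline figure is 124, under the 127 limit. (g) is not engaged (Samir is not the subject of the contract file), so (f) stands. Exception (a) does not apply.
Exception (b)'s conditions are all satisfied: a written security-exemption finding has been issued; the contract file names a confidential informant; a current General Certificate is held. As to paragraphs (h)–(n): (h) would limit (b) — a current General Declaration is held — but (i) sets (h) aside: (i) applies — assessed value is $198,500, under the $240,500 limit. (j) would limit (i) — the record's age is 23 years, meeting the 21 years threshold — but (k) sets (j) aside: (k) operates — the reference index is 617, below the 793 limit. (l) would limit (k) — the compliance score is 75 points, under the 80 points limit — but (m) sets (l) aside: (m) operates against (l): the reportable unit count is 10, under the 11 limit. (n), which would lift (m), is inapplicable — there is no Tier C Notice in force. (b) remains available.
Exception (c) fails — the Annual Certificate is not current.
Exception (d) is satisfied on its face — the contract file is an unadopted draft; the contract file relates to a pending investigation. But applying paragraphs (o)–(p): (o) is engaged — a current Schedule 1 Waiver is held. (p), which would lift (o), is not triggered — the Standing Clearance is not current. So (d) is unavailable.
Exception (e) requires that the agency holds a current Annual Clearance from the Pellston Commission; but there is no Annual Clearance in force, so (e) is unavailable.

No — exception (b) applies; the Pellston Transit Authority is not required to disclose the contract file.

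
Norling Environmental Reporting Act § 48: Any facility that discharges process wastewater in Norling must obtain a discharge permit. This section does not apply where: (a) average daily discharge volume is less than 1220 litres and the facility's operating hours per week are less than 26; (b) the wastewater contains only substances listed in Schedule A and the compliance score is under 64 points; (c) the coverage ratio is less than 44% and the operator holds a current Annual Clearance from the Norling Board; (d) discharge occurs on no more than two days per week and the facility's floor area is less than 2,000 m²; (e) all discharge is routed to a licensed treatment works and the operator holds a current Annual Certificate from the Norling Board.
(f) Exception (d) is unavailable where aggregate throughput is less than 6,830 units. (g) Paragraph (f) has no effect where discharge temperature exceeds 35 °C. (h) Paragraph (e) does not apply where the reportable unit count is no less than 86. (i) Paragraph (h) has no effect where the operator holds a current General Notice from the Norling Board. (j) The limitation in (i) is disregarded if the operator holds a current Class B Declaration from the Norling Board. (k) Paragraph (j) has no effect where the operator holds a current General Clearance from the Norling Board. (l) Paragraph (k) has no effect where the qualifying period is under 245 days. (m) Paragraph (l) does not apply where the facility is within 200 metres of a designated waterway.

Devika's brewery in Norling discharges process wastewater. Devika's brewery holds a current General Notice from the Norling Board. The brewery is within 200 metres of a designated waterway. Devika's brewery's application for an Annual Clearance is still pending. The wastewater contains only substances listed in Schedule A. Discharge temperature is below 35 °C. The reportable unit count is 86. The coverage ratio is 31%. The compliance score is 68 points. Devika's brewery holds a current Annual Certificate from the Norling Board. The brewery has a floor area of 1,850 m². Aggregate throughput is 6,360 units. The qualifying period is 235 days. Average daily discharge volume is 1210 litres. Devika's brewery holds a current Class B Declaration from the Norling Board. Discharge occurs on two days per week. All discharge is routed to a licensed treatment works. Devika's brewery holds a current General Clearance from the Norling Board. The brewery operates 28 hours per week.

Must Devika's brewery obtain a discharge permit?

No — exception (e) applies; Devika's brewery is not required to obtain a discharge permit.

Exception (a) fails — the facility's operating hours per week are 28, not less than 26.
Exception (b) requires that the compliance score is under 64 points; but the compliance score is 68 points, not under 64 points, so (b) is unavailable.
Exception (c) requires that the operator holds a current Annual Clearance from the Norling Board; but no current Annual Clearance is held, so (c) is unavailable.
Exception (d): discharge occurs on no more than two days per week; the facility's floor area is 1,850 m², less than the 2,000 m² limit — every condition holds. But: (f) operates against (d): aggregate throughput is 6,360 units, less than the 6,830 units limit. (g), which would lift (f), does not operate here — discharge temperature is below 35 °C. Exception (d) does not apply.
Exception (e)'s conditions are all satisfied: discharge is routed to a licensed treatment works; a current Annual Certificate is held. Applying paragraphs (h)–(m): (h) would limit (e) — the reportable unit count is 86, meeting the 86 threshold — but (i) sets (h) aside: (i) applies — a current General Notice is held. (j) would limit (i) — a current Class B Declaration is held — but (k) sets (j) aside: (k) operates against (j): a current General Clearance is held. (l) is triggered (the qualifying period is 235 days, under the 245 days limit), but is overridden by (m): (m) applies — the brewery is within 200 m of a designated waterway. (e) remains available.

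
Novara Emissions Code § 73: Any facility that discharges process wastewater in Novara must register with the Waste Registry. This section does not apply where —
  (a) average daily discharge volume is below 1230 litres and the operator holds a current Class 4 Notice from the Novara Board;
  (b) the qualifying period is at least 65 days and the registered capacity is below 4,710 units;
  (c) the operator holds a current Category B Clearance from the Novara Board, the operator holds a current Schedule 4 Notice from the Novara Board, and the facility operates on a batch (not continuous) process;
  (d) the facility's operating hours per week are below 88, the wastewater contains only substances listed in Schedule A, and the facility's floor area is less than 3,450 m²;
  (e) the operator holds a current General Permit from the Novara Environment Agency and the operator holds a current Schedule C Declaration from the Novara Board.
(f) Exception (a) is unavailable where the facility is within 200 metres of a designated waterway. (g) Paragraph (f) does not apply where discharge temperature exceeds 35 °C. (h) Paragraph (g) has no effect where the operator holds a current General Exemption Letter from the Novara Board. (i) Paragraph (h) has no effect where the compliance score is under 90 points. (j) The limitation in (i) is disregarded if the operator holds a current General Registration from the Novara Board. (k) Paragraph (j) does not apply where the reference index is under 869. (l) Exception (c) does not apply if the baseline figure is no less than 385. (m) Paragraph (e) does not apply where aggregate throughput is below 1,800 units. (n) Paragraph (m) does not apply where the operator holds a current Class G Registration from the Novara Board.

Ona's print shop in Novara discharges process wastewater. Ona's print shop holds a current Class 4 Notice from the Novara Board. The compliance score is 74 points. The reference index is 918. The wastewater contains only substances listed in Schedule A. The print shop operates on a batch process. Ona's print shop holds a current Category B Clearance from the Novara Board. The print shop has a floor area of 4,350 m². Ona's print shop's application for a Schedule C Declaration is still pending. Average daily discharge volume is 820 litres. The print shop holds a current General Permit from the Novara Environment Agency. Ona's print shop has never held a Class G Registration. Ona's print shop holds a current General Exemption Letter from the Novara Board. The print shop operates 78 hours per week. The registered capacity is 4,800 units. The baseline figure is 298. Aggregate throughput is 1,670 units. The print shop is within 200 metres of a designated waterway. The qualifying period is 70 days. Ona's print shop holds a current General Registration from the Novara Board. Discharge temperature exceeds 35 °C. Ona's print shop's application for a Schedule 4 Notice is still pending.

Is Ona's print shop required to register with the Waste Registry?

Yes — Ona's print shop must register with the Waste Registry.

Exception (a)'s conditions are all satisfied: average daily discharge volume is 820 litres, below the 1230 litres limit; a current Class 4 Notice is held. Turning to paragraphs (f)–(k): (f) is engaged — the print shop is within 200 m of a designated waterway. (g) would limit (f) — discharge temperature exceeds 35 °C — but (h) sets (g) aside: (h) operates against (g): a current General Exemption Letter is held. (i) would limit (h) — the compliance score is 74 points, under the 90 points limit — but (j) sets (i) aside: (j) is triggered — a current General Registration is held. (k) is inapplicable (the reference index is 918, not under 869), so (j) stands. So (a) is unavailable.
Exception (b) requires that the registered capacity is below 4,710 units; but the registered capacity is 4,800 units, not below 4,710 units, so (b) is unavailable.
Exception (c) requires that the operator holds a current Schedule 4 Notice from the Novara Board; but the Schedule 4 Notice is not current, so (c) is unavailable.
Exception (d) fails — the facility's floor area is 4,350 m², not less than 3,450 m².
Exception (e) fails — the Schedule C Declaration is not current.
Every exception is unavailable, so the rule governs.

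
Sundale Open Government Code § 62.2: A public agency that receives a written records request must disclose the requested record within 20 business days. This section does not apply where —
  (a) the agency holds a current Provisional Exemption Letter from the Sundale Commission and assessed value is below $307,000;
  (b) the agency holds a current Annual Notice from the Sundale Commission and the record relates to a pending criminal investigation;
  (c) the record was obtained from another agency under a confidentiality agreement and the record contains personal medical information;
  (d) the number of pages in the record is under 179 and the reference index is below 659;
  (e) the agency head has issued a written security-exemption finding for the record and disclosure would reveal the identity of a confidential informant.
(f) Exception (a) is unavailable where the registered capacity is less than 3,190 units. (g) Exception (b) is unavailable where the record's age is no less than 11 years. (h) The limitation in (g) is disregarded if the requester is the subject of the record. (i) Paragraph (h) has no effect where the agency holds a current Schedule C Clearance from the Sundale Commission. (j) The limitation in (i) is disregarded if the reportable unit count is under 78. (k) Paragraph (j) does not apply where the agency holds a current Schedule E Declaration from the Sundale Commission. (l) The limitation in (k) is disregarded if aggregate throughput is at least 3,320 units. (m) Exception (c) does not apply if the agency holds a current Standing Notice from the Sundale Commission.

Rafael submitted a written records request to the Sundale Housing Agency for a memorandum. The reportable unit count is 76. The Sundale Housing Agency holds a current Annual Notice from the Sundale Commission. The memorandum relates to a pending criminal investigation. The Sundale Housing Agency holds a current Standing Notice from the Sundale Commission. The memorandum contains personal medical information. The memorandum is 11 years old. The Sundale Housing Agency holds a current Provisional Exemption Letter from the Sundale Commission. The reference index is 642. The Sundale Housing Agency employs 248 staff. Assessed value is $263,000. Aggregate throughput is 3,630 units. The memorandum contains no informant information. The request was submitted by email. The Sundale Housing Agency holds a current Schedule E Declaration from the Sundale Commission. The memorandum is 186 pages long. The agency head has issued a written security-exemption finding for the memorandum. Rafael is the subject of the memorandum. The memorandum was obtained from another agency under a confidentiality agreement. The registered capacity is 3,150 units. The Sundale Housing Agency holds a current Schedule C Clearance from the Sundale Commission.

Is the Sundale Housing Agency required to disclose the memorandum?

Exception (a) is satisfied on its face — a current Provisional Exemption Letter is held; assessed value is $263,000, below the $307,000 limit. But: (f) operates against (a): the registered capacity is 3,150 units, less than the 3,190 units limit. So (a) is unavailable.
Exception (b) is satisfied on its face — a current Annual Notice is held; the memorandum relates to a pending investigation. As to paragraphs (g)–(l): (g) applies (the record's age is 11 years, meeting the 11 years threshold), but yields to (h): (h) operates against (g): Rafael is the subject of the memorandum. (i) would limit (h) — a current Schedule C Clearance is held — but (j) sets (i) aside: (j) operates against (i): the reportable unit count is 76, under the 78 limit. (k) is triggered (a current Schedule E Declaration is held), but is displaced by (l): (l) is engaged — aggregate throughput is 3,630 units, meeting the 3,320 units threshold. (b) remains available.
All of (c)'s requirements are met (the memorandum was obtained under a confidentiality agreement; the memorandum contains personal medical information). Turning to paragraph (m): (m) operates — a current Standing Notice is held. Exception (c) does not apply.
Exception (d) fails — the number of pages in the record is 186, not under 179.
Exception (e) fails — the memorandum contains no informant information.

No — exception (b) applies; the Sundale Housing Agency is not required to disclose the memorandum.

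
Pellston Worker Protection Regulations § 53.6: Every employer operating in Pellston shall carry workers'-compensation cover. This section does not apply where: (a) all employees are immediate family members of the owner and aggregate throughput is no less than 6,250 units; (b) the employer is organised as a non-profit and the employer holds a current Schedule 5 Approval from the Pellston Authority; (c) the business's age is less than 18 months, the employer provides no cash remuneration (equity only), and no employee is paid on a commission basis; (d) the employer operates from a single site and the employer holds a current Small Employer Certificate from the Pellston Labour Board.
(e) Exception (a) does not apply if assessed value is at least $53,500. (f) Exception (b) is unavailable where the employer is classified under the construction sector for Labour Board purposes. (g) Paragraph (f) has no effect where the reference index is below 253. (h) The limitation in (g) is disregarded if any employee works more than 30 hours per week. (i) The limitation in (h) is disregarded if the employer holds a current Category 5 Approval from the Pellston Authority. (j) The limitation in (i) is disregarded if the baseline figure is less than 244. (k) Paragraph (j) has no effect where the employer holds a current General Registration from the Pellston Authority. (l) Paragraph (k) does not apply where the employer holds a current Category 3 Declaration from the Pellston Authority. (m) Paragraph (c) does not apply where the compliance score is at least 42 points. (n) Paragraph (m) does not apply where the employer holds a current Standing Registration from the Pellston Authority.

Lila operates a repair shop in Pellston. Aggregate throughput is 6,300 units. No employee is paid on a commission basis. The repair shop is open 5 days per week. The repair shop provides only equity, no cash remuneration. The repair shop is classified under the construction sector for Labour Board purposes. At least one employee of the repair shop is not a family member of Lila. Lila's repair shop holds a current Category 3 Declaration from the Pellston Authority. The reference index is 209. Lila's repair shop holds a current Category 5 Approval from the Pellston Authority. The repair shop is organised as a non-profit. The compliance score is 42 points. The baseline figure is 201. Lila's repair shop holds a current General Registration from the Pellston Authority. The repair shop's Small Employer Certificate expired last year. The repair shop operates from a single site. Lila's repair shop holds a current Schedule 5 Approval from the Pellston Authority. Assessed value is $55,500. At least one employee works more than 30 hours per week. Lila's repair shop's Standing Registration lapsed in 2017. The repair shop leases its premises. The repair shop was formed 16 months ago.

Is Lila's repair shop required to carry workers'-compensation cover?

Yes — Lila's repair shop must carry workers'-compensation cover.

Exception (a) does not apply: at least one employee is not a family member.
All of (b)'s requirements are met (the employer is a non-profit; a current Schedule 5 Approval is held). However, paragraphs (f)–(l) must be considered: (f) is triggered — the repair shop is classified under the construction sector. (g) applies (the reference index is 209, below the 253 limit), but is displaced by (h): (h) operates against (g): at least one employee exceeds 30 hours/week. (i) would limit (h) — a current Category 5 Approval is held — but (j) sets (i) aside: (j) applies — the baseline figure is 201, less than the 244 limit. (k) would limit (j) — a current General Registration is held — but (l) sets (k) aside: (l) operates against (k): a current Category 3 Declaration is held. (b) is therefore removed.
Exception (c)'s conditions are all satisfied: the business's age is 16 months, less than the 18 months limit; remuneration is equity-only; no employee is paid on commission. Turning to paragraphs (m)–(n): (m) is triggered — the compliance score is 42 points, meeting the 42 points threshold. (n) is not engaged (there is no Standing Registration in force), so (m) stands. Exception (c) does not apply.
Exception (d) fails — the Small Employer Certificate has expired.
None of the exceptions is available; § 53.6 applies in full.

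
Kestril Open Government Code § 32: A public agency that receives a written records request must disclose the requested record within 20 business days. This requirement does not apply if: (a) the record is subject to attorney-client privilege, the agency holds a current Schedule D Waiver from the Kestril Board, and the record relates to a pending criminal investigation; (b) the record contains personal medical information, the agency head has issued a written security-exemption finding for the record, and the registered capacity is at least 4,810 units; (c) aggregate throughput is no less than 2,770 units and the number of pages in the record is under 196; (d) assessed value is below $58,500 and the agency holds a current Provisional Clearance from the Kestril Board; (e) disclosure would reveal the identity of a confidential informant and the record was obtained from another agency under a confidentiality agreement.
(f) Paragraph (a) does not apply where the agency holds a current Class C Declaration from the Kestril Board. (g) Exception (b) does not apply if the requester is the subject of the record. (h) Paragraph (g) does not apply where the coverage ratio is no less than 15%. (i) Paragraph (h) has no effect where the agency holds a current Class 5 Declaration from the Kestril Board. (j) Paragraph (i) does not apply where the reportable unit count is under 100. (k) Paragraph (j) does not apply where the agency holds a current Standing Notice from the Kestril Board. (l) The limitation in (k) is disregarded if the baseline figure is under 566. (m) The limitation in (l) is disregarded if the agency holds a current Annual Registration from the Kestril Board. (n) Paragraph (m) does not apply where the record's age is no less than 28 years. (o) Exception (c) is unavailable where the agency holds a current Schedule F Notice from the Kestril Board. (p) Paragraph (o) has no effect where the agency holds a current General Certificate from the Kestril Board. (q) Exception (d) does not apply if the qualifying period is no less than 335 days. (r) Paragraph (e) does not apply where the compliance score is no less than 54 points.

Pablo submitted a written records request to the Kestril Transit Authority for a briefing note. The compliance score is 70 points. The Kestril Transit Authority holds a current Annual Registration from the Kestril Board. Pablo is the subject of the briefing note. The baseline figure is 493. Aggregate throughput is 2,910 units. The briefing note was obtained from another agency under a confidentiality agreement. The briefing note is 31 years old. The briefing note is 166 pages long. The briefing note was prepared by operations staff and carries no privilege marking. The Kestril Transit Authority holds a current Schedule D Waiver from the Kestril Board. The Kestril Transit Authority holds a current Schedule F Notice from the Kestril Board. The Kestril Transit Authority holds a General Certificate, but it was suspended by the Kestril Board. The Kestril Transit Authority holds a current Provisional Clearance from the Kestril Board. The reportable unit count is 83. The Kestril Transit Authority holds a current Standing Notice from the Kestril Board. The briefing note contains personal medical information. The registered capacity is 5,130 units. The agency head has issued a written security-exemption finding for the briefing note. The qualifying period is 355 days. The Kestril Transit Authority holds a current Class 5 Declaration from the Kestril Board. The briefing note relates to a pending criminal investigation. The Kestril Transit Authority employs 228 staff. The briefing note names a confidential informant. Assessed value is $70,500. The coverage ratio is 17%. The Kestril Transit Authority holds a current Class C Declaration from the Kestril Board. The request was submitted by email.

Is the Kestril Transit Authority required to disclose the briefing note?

No — exception (b) applies; the Kestril Transit Authority is not required to disclose the briefing note.

Exception (a) requires that the record is subject to attorney-client privilege; but the briefing note carries no privilege marking, so (a) is unavailable.
All of (b)'s requirements are met (the briefing note contains personal medical information; a written security-exemption finding has been issued; the registered capacity is 5,130 units, meeting the 4,810 units threshold). Considering the limiting provisions: (g) is engaged (Pablo is the subject of the briefing note), but is itself disapplied by (h): (h) operates against (g): the coverage ratio is 17%, meeting the 15% threshold. (i) would limit (h) — a current Class 5 Declaration is held — but (j) sets (i) aside: (j) is engaged — the reportable unit count is 83, under the 100 limit. (k) would limit (j) — a current Standing Notice is held — but (l) sets (k) aside: (l) operates against (k): the baseline figure is 493, under the 566 limit. (m) would limit (l) — a current Annual Registration is held — but (n) sets (m) aside: (n) operates — the record's age is 31 years, meeting the 28 years threshold. (b) remains available.
All of (c)'s requirements are met (aggregate throughput is 2,910 units, meeting the 2,770 units threshold; the number of pages in the record is 166, under the 196 limit). But applying paragraphs (o)–(p): (o) applies — a current Schedule F Notice is held. (p) is not triggered (there is no General Certificate in force), so (o) stands. So (c) is unavailable.
Exception (d) fails — assessed value is $70,500, not below $58,500.
Exception (e): the briefing note names a confidential informant; the briefing note was obtained under a confidentiality agreement — every condition holds. However, paragraph (r) must be considered: (r) is engaged — the compliance score is 70 points, meeting the 54 points threshold. Exception (e) does not apply.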